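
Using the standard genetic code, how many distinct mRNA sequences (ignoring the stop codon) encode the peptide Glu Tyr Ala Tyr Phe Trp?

64

Glu: 2 codons.
Tyr: 2 codons.
Ala: 4 codons.
Tyr: 2 codons.
Phe: 2 codons.
Trp: 1 codon.
2 × 2 × 4 × 2 × 2 × 1 = 64.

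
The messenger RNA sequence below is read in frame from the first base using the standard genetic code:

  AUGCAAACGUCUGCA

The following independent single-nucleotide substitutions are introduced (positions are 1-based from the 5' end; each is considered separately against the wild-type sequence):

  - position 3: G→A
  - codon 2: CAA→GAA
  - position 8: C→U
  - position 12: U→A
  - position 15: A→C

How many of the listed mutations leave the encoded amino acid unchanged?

2

Codon 1: AUG (Met) → AUA (Ile) — missense.
Codon 2: CAA (Gln) → GAA (Glu) — missense.
Codon 3: ACG (Thr) → AUG (Met) — missense.
Codon 4: UCU (Ser) → UCA (Ser) — synonymous.
Codon 5: GCA (Ala) → GCC (Ala) — synonymous.
Synonymous: 2 of 5.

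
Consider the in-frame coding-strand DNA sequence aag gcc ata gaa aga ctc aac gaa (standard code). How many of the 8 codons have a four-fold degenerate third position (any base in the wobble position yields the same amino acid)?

2

Codon 1 AAG (Lys): third position 2-fold.
Codon 2 GCC (Ala): third position 4-fold.
Codon 3 ATA (Ile): third position 3-fold.
Codon 4 GAA (Glu): third position 2-fold.
Codon 5 AGA (Arg): third position 2-fold.
Codon 6 CTC (Leu): third position 4-fold.
Codon 7 AAC (Asn): third position 2-fold.
Codon 8 GAA (Glu): third position 2-fold.
Four-fold degenerate third positions: 2.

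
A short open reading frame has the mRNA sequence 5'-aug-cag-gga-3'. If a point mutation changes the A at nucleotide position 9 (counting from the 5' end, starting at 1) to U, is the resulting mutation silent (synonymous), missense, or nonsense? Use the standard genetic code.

silent

Position 9 falls in codon 3: GGA → Gly.
After the substitution the codon is GGU → Gly.
Both encode Gly, so the change is synonymous.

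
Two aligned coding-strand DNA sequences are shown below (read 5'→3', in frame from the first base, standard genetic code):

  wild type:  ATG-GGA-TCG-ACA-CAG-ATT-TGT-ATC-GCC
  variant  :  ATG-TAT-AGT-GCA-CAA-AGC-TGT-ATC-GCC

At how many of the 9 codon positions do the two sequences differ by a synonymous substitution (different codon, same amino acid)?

2

Codon 1: ATG Met / ATG Met — identical.
Codon 2: GGA Gly / TAT Tyr — nonsynonymous.
Codon 3: TCG Ser / AGT Ser — synonymous.
Codon 4: ACA Thr / GCA Ala — nonsynonymous.
Codon 5: CAG Gln / CAA Gln — synonymous.
Codon 6: ATT Ile / AGC Ser — nonsynonymous.
Codon 7: TGT Cys / TGT Cys — identical.
Codon 8: ATC Ile / ATC Ile — identical.
Codon 9: GCC Ala / GCC Ala — identical.
Synonymous differences: 2.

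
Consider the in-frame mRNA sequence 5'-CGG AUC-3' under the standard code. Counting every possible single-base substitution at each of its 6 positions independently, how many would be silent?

6

Codon 1 (CGG, Arg): 4 synonymous substitutions.
Codon 2 (AUC, Ile): 2 synonymous substitutions.
Total: 4 + 2 = 6.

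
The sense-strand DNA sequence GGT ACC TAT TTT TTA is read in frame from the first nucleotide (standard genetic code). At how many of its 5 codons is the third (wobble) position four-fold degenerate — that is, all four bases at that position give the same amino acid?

Codon 1 GGT (Gly): third position 4-fold.
Codon 2 ACC (Thr): third position 4-fold.
Codon 3 TAT (Tyr): third position 2-fold.
Codon 4 TTT (Phe): third position 2-fold.
Codon 5 TTA (Leu): third position 2-fold.
Four-fold degenerate third positions: 2.

2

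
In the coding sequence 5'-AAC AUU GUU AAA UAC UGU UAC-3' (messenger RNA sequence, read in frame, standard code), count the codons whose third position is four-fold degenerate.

1

Codon 1 AAC (Asn): third position 2-fold.
Codon 2 AUU (Ile): third position 3-fold.
Codon 3 GUU (Val): third position 4-fold.
Codon 4 AAA (Lys): third position 2-fold.
Codon 5 UAC (Tyr): third position 2-fold.
Codon 6 UGU (Cys): third position 2-fold.
Codon 7 UAC (Tyr): third position 2-fold.
Four-fold degenerate third positions: 1.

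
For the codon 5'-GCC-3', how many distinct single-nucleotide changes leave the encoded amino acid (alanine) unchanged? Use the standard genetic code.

3

Position 1: none → 0 synonymous.
Position 2: none → 0 synonymous.
Position 3: GCU, GCA, GCG → 3 synonymous.
Total: 0 + 0 + 3 = 3.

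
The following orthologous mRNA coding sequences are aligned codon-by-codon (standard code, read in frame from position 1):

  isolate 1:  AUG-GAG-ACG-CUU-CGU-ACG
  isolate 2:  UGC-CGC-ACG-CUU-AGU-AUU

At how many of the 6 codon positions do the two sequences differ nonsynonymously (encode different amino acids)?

4

Codon 1: AUG Met / UGC Cys — nonsynonymous.
Codon 2: GAG Glu / CGC Arg — nonsynonymous.
Codon 3: ACG Thr / ACG Thr — identical.
Codon 4: CUU Leu / CUU Leu — identical.
Codon 5: CGU Arg / AGU Ser — nonsynonymous.
Codon 6: ACG Thr / AUU Ile — nonsynonymous.
Nonsynonymous differences: 4.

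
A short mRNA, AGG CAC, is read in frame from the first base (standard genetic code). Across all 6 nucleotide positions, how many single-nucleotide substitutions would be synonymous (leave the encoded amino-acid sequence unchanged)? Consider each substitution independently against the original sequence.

3

Codon 1 (AGG, Arg): 2 synonymous substitutions.
Codon 2 (CAC, His): 1 synonymous substitution.
Total: 2 + 1 = 3.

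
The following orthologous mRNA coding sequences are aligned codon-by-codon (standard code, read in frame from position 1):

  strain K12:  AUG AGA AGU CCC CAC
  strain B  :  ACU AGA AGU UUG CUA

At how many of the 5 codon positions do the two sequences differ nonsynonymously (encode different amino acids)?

Codon 1: AUG Met / ACU Thr — nonsynonymous.
Codon 2: AGA Arg / AGA Arg — identical.
Codon 3: AGU Ser / AGU Ser — identical.
Codon 4: CCC Pro / UUG Leu — nonsynonymous.
Codon 5: CAC His / CUA Leu — nonsynonymous.
Nonsynonymous differences: 3.

3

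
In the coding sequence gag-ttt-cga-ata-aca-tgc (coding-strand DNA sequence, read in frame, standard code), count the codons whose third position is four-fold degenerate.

2

Codon 1 GAG (Glu): third position 2-fold.
Codon 2 TTT (Phe): third position 2-fold.
Codon 3 CGA (Arg): third position 4-fold.
Codon 4 ATA (Ile): third position 3-fold.
Codon 5 ACA (Thr): third position 4-fold.
Codon 6 TGC (Cys): third position 2-fold.
Four-fold degenerate third positions: 2.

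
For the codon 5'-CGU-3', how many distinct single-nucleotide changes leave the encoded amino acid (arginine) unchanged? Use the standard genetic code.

3

Position 1: none → 0 synonymous.
Position 2: none → 0 synonymous.
Position 3: CGC, CGA, CGG → 3 synonymous.
Total: 0 + 0 + 3 = 3.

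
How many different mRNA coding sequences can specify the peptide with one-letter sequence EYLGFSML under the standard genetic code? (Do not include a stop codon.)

6912

Glu: 2 codons.
Tyr: 2 codons.
Leu: 6 codons.
Gly: 4 codons.
Phe: 2 codons.
Ser: 6 codons.
Met: 1 codon.
Leu: 6 codons.
2 × 2 × 6 × 4 × 2 × 6 × 1 × 6 = 6912.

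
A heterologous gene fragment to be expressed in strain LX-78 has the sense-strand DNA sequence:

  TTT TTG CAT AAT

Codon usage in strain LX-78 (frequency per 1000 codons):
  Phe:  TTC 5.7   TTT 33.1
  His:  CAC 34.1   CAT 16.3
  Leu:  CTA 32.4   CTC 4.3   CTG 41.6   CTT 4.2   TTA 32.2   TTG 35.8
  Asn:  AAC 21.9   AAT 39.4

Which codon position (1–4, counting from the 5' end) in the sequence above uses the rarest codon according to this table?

Codon 1 TTT (Phe): 33.1 per 1000.
Codon 2 TTG (Leu): 35.8 per 1000.
Codon 3 CAT (His): 16.3 per 1000.
Codon 4 AAT (Asn): 39.4 per 1000.
Lowest frequency is 16.3 at codon 3.

3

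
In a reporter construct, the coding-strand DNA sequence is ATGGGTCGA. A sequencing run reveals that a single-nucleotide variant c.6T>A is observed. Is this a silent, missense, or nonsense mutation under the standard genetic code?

silent

Position 6 falls in codon 2: GGT → Gly.
After the substitution the codon is GGA → Gly.
Both encode Gly, so the change is synonymous.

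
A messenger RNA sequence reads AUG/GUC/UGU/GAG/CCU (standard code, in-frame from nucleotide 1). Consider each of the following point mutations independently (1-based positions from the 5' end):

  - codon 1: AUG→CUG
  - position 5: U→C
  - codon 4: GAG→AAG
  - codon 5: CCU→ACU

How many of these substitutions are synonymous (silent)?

Codon 1: AUG (Met) → CUG (Leu) — missense.
Codon 2: GUC (Val) → GCC (Ala) — missense.
Codon 4: GAG (Glu) → AAG (Lys) — missense.
Codon 5: CCU (Pro) → ACU (Thr) — missense.
Synonymous: 0 of 4.

0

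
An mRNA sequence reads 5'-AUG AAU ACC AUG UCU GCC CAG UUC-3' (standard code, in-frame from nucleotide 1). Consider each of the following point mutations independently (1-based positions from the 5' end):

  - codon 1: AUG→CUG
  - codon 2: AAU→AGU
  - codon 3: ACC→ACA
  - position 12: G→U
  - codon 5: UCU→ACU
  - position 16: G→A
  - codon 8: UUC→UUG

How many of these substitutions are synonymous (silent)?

1

Codon 1: AUG (Met) → CUG (Leu) — missense.
Codon 2: AAU (Asn) → AGU (Ser) — missense.
Codon 3: ACC (Thr) → ACA (Thr) — synonymous.
Codon 4: AUG (Met) → AUU (Ile) — missense.
Codon 5: UCU (Ser) → ACU (Thr) — missense.
Codon 6: GCC (Ala) → ACC (Thr) — missense.
Codon 8: UUC (Phe) → UUG (Leu) — missense.
Synonymous: 1 of 7.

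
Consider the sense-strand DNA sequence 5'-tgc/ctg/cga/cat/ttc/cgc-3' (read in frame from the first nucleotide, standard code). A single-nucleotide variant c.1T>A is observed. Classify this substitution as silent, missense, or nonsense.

missense

Position 1 falls in codon 1: TGC → Cys.
After the substitution the codon is AGC → Ser.
Cys ≠ Ser, so this is a missense mutation.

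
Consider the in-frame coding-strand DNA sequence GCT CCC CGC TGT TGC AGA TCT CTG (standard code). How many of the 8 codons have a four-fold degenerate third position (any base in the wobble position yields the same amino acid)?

Codon 1 GCT (Ala): third position 4-fold.
Codon 2 CCC (Pro): third position 4-fold.
Codon 3 CGC (Arg): third position 4-fold.
Codon 4 TGT (Cys): third position 2-fold.
Codon 5 TGC (Cys): third position 2-fold.
Codon 6 AGA (Arg): third position 2-fold.
Codon 7 TCT (Ser): third position 4-fold.
Codon 8 CTG (Leu): third position 4-fold.
Four-fold degenerate third positions: 5.

5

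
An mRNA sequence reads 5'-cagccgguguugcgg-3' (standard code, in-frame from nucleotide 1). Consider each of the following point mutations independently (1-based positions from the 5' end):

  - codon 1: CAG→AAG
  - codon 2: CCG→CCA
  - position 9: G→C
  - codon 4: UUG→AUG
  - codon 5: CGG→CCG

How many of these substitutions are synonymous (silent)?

Codon 1: CAG (Gln) → AAG (Lys) — missense.
Codon 2: CCG (Pro) → CCA (Pro) — synonymous.
Codon 3: GUG (Val) → GUC (Val) — synonymous.
Codon 4: UUG (Leu) → AUG (Met) — missense.
Codon 5: CGG (Arg) → CCG (Pro) — missense.
Synonymous: 2 of 5.

2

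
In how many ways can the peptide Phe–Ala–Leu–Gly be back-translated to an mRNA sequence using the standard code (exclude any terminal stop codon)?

Phe: 2 codons.
Ala: 4 codons.
Leu: 6 codons.
Gly: 4 codons.
2 × 4 × 6 × 4 = 192.

192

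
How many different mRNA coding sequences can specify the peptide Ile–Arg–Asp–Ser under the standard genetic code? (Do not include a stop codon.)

216

Ile: 3 codons.
Arg: 6 codons.
Asp: 2 codons.
Ser: 6 codons.
3 × 6 × 2 × 6 = 216.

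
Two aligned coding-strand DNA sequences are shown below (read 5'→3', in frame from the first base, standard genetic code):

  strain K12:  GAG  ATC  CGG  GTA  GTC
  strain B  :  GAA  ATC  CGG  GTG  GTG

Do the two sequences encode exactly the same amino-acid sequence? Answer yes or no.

Codon 1: GAG Glu / GAA Glu — synonymous.
Codon 2: ATC Ile / ATC Ile — identical.
Codon 3: CGG Arg / CGG Arg — identical.
Codon 4: GTA Val / GTG Val — synonymous.
Codon 5: GTC Val / GTG Val — synonymous.
Nonsynonymous differences: 0 → same protein.

yes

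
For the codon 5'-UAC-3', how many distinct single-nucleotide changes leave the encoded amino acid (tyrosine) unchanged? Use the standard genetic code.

1

Position 1: none → 0 synonymous.
Position 2: none → 0 synonymous.
Position 3: UAU → 1 synonymous.
Total: 0 + 0 + 1 = 1.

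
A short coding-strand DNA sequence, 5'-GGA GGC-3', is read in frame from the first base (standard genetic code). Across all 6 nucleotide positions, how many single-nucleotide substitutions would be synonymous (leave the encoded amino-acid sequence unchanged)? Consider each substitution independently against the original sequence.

6

Codon 1 (GGA, Gly): 3 synonymous substitutions.
Codon 2 (GGC, Gly): 3 synonymous substitutions.
Total: 3 + 3 = 6.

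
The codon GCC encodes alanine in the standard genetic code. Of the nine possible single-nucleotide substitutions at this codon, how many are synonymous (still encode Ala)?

3

Position 1: none → 0 synonymous.
Position 2: none → 0 synonymous.
Position 3: GCU, GCA, GCG → 3 synonymous.
Total: 0 + 0 + 3 = 3.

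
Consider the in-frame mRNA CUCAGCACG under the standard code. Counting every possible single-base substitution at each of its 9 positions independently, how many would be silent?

7

Codon 1 (CUC, Leu): 3 synonymous substitutions.
Codon 2 (AGC, Ser): 1 synonymous substitution.
Codon 3 (ACG, Thr): 3 synonymous substitutions.
Total: 3 + 1 + 3 = 7.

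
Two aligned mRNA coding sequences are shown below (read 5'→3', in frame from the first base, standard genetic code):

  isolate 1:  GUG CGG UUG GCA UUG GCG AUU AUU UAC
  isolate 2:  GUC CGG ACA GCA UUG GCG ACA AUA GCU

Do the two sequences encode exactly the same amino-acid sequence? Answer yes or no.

Codon 1: GUG Val / GUC Val — synonymous.
Codon 2: CGG Arg / CGG Arg — identical.
Codon 3: UUG Leu / ACA Thr — nonsynonymous.
Codon 4: GCA Ala / GCA Ala — identical.
Codon 5: UUG Leu / UUG Leu — identical.
Codon 6: GCG Ala / GCG Ala — identical.
Codon 7: AUU Ile / ACA Thr — nonsynonymous.
Codon 8: AUU Ile / AUA Ile — synonymous.
Codon 9: UAC Tyr / GCU Ala — nonsynonymous.
Nonsynonymous differences: 3 → different protein.

no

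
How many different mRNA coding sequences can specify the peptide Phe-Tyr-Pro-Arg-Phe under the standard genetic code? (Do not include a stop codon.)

192

Phe: 2 codons.
Tyr: 2 codons.
Pro: 4 codons.
Arg: 6 codons.
Phe: 2 codons.
2 × 2 × 4 × 6 × 2 = 192.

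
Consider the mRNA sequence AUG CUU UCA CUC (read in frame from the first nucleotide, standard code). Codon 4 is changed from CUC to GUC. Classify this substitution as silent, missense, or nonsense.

missense

Position 10 falls in codon 4: CUC → Leu.
After the substitution the codon is GUC → Val.
Leu ≠ Val, so this is a missense mutation.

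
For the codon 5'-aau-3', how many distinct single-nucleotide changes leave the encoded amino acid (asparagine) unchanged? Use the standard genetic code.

1

Position 1: none → 0 synonymous.
Position 2: none → 0 synonymous.
Position 3: AAC → 1 synonymous.
Total: 0 + 0 + 1 = 1.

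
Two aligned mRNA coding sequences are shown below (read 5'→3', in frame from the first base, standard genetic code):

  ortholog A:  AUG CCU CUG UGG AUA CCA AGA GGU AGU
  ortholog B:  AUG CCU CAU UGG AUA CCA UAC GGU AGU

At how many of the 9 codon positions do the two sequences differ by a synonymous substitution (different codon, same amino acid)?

0

Codon 1: AUG Met / AUG Met — identical.
Codon 2: CCU Pro / CCU Pro — identical.
Codon 3: CUG Leu / CAU His — nonsynonymous.
Codon 4: UGG Trp / UGG Trp — identical.
Codon 5: AUA Ile / AUA Ile — identical.
Codon 6: CCA Pro / CCA Pro — identical.
Codon 7: AGA Arg / UAC Tyr — nonsynonymous.
Codon 8: GGU Gly / GGU Gly — identical.
Codon 9: AGU Ser / AGU Ser — identical.
Synonymous differences: 0.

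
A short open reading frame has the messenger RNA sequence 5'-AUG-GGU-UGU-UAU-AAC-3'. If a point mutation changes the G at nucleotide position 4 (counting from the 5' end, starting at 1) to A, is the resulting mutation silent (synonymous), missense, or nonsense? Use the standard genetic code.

missense

Position 4 falls in codon 2: GGU → Gly.
After the substitution the codon is AGU → Ser.
Gly ≠ Ser, so this is a missense mutation.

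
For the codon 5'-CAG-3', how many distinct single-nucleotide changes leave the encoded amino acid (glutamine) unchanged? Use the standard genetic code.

Position 1: none → 0 synonymous.
Position 2: none → 0 synonymous.
Position 3: CAA → 1 synonymous.
Total: 0 + 0 + 1 = 1.

1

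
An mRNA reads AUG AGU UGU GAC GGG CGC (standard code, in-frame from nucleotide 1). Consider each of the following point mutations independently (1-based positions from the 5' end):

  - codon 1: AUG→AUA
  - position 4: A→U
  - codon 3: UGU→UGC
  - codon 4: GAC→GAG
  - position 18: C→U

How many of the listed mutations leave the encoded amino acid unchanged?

Codon 1: AUG (Met) → AUA (Ile) — missense.
Codon 2: AGU (Ser) → UGU (Cys) — missense.
Codon 3: UGU (Cys) → UGC (Cys) — synonymous.
Codon 4: GAC (Asp) → GAG (Glu) — missense.
Codon 6: CGC (Arg) → CGU (Arg) — synonymous.
Synonymous: 2 of 5.

2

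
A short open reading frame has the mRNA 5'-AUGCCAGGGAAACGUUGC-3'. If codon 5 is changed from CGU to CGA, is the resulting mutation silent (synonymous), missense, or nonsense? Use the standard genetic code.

silent

Position 15 falls in codon 5: CGU → Arg.
After the substitution the codon is CGA → Arg.
Both encode Arg, so the change is synonymous.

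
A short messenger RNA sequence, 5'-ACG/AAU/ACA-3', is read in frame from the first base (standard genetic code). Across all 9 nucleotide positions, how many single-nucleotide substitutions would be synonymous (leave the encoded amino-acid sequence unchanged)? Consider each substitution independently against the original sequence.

Codon 1 (ACG, Thr): 3 synonymous substitutions.
Codon 2 (AAU, Asn): 1 synonymous substitution.
Codon 3 (ACA, Thr): 3 synonymous substitutions.
Total: 3 + 1 + 3 = 7.

7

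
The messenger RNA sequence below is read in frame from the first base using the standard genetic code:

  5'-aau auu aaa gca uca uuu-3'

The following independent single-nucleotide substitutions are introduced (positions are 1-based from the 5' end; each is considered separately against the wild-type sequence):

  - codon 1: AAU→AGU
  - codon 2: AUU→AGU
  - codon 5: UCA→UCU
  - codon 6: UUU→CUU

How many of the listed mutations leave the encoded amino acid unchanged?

Codon 1: AAU (Asn) → AGU (Ser) — missense.
Codon 2: AUU (Ile) → AGU (Ser) — missense.
Codon 5: UCA (Ser) → UCU (Ser) — synonymous.
Codon 6: UUU (Phe) → CUU (Leu) — missense.
Synonymous: 1 of 4.

1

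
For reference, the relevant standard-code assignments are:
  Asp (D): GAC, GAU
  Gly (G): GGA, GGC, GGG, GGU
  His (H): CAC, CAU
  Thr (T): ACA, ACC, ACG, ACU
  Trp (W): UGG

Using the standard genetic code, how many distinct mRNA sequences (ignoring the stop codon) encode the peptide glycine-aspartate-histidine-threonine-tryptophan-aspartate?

128

Gly: 4 codons.
Asp: 2 codons.
His: 2 codons.
Thr: 4 codons.
Trp: 1 codon.
Asp: 2 codons.
4 × 2 × 2 × 4 × 1 × 2 = 128.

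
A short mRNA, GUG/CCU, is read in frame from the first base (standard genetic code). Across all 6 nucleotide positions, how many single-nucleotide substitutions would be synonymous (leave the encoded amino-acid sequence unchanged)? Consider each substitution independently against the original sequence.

Codon 1 (GUG, Val): 3 synonymous substitutions.
Codon 2 (CCU, Pro): 3 synonymous substitutions.
Total: 3 + 3 = 6.

6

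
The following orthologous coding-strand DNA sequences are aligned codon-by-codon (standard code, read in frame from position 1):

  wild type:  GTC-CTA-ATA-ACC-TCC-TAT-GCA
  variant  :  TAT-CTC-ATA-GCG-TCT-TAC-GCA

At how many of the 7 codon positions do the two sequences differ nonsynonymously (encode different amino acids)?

Codon 1: GTC Val / TAT Tyr — nonsynonymous.
Codon 2: CTA Leu / CTC Leu — synonymous.
Codon 3: ATA Ile / ATA Ile — identical.
Codon 4: ACC Thr / GCG Ala — nonsynonymous.
Codon 5: TCC Ser / TCT Ser — synonymous.
Codon 6: TAT Tyr / TAC Tyr — synonymous.
Codon 7: GCA Ala / GCA Ala — identical.
Nonsynonymous differences: 2.

2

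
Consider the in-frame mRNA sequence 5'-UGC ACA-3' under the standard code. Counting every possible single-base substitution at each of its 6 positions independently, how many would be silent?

Codon 1 (UGC, Cys): 1 synonymous substitution.
Codon 2 (ACA, Thr): 3 synonymous substitutions.
Total: 1 + 3 = 4.

4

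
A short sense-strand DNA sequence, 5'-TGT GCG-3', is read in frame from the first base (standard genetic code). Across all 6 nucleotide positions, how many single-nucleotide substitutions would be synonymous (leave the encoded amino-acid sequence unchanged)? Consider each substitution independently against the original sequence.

4

Codon 1 (TGT, Cys): 1 synonymous substitution.
Codon 2 (GCG, Ala): 3 synonymous substitutions.
Total: 1 + 3 = 4.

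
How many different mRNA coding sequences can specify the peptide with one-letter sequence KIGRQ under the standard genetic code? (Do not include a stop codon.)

288

Lys: 2 codons.
Ile: 3 codons.
Gly: 4 codons.
Arg: 6 codons.
Gln: 2 codons.
2 × 3 × 4 × 6 × 2 = 288.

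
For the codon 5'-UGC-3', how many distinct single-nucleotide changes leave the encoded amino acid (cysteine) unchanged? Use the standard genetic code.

Position 1: none → 0 synonymous.
Position 2: none → 0 synonymous.
Position 3: UGU → 1 synonymous.
Total: 0 + 0 + 1 = 1.

1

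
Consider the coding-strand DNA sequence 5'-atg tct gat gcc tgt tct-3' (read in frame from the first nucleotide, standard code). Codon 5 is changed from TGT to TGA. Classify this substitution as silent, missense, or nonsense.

Position 15 falls in codon 5: TGT → Cys.
After the substitution the codon is TGA → Stop.
The new codon is a stop codon, so this is a nonsense mutation.

nonsense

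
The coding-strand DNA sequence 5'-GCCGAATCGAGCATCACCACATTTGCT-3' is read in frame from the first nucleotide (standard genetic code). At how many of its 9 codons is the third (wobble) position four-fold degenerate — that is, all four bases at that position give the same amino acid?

5

Codon 1 GCC (Ala): third position 4-fold.
Codon 2 GAA (Glu): third position 2-fold.
Codon 3 TCG (Ser): third position 4-fold.
Codon 4 AGC (Ser): third position 2-fold.
Codon 5 ATC (Ile): third position 3-fold.
Codon 6 ACC (Thr): third position 4-fold.
Codon 7 ACA (Thr): third position 4-fold.
Codon 8 TTT (Phe): third position 2-fold.
Codon 9 GCT (Ala): third position 4-fold.
Four-fold degenerate third positions: 5.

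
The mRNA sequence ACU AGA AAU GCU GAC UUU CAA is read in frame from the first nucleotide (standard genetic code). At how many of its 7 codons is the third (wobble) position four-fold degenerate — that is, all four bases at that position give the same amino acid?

2

Codon 1 ACU (Thr): third position 4-fold.
Codon 2 AGA (Arg): third position 2-fold.
Codon 3 AAU (Asn): third position 2-fold.
Codon 4 GCU (Ala): third position 4-fold.
Codon 5 GAC (Asp): third position 2-fold.
Codon 6 UUU (Phe): third position 2-fold.
Codon 7 CAA (Gln): third position 2-fold.
Four-fold degenerate third positions: 2.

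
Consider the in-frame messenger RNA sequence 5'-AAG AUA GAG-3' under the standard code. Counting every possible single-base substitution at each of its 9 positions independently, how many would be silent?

4

Codon 1 (AAG, Lys): 1 synonymous substitution.
Codon 2 (AUA, Ile): 2 synonymous substitutions.
Codon 3 (GAG, Glu): 1 synonymous substitution.
Total: 1 + 2 + 1 = 4.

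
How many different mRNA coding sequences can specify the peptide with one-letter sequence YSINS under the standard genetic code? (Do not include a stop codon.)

Tyr: 2 codons.
Ser: 6 codons.
Ile: 3 codons.
Asn: 2 codons.
Ser: 6 codons.
2 × 6 × 3 × 2 × 6 = 432.

432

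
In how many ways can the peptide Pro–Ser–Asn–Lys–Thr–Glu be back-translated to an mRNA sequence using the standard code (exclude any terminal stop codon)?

Pro: 4 codons.
Ser: 6 codons.
Asn: 2 codons.
Lys: 2 codons.
Thr: 4 codons.
Glu: 2 codons.
4 × 6 × 2 × 2 × 4 × 2 = 768.

768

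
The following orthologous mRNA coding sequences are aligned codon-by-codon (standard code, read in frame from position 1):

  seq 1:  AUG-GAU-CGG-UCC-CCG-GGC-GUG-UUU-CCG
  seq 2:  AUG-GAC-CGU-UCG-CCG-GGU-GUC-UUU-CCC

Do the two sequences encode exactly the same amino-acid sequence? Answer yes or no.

Codon 1: AUG Met / AUG Met — identical.
Codon 2: GAU Asp / GAC Asp — synonymous.
Codon 3: CGG Arg / CGU Arg — synonymous.
Codon 4: UCC Ser / UCG Ser — synonymous.
Codon 5: CCG Pro / CCG Pro — identical.
Codon 6: GGC Gly / GGU Gly — synonymous.
Codon 7: GUG Val / GUC Val — synonymous.
Codon 8: UUU Phe / UUU Phe — identical.
Codon 9: CCG Pro / CCC Pro — synonymous.
Nonsynonymous differences: 0 → same protein.

yes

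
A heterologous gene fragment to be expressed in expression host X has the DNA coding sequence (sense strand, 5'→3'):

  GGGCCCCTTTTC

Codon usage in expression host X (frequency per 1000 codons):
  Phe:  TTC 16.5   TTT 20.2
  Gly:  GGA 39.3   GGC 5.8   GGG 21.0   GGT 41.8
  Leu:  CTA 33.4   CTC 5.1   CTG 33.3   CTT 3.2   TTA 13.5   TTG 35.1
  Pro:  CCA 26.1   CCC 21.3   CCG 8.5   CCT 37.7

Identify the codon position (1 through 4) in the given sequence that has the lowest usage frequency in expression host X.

3

Codon 1 GGG (Gly): 21.0 per 1000.
Codon 2 CCC (Pro): 21.3 per 1000.
Codon 3 CTT (Leu): 3.2 per 1000.
Codon 4 TTC (Phe): 16.5 per 1000.
Lowest frequency is 3.2 at codon 3.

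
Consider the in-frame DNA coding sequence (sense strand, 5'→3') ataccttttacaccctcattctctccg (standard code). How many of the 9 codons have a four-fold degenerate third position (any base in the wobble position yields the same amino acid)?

6

Codon 1 ATA (Ile): third position 3-fold.
Codon 2 CCT (Pro): third position 4-fold.
Codon 3 TTT (Phe): third position 2-fold.
Codon 4 ACA (Thr): third position 4-fold.
Codon 5 CCC (Pro): third position 4-fold.
Codon 6 TCA (Ser): third position 4-fold.
Codon 7 TTC (Phe): third position 2-fold.
Codon 8 TCT (Ser): third position 4-fold.
Codon 9 CCG (Pro): third position 4-fold.
Four-fold degenerate third positions: 6.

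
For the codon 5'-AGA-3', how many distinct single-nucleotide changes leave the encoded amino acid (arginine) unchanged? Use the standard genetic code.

Position 1: CGA → 1 synonymous.
Position 2: none → 0 synonymous.
Position 3: AGG → 1 synonymous.
Total: 1 + 0 + 1 = 2.

2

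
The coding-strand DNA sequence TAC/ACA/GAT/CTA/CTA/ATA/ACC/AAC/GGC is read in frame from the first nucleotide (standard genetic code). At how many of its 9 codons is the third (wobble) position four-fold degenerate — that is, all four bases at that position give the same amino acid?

5

Codon 1 TAC (Tyr): third position 2-fold.
Codon 2 ACA (Thr): third position 4-fold.
Codon 3 GAT (Asp): third position 2-fold.
Codon 4 CTA (Leu): third position 4-fold.
Codon 5 CTA (Leu): third position 4-fold.
Codon 6 ATA (Ile): third position 3-fold.
Codon 7 ACC (Thr): third position 4-fold.
Codon 8 AAC (Asn): third position 2-fold.
Codon 9 GGC (Gly): third position 4-fold.
Four-fold degenerate third positions: 5.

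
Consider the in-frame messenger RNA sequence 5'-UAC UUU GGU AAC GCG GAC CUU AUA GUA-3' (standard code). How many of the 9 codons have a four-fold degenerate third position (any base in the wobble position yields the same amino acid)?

4

Codon 1 UAC (Tyr): third position 2-fold.
Codon 2 UUU (Phe): third position 2-fold.
Codon 3 GGU (Gly): third position 4-fold.
Codon 4 AAC (Asn): third position 2-fold.
Codon 5 GCG (Ala): third position 4-fold.
Codon 6 GAC (Asp): third position 2-fold.
Codon 7 CUU (Leu): third position 4-fold.
Codon 8 AUA (Ile): third position 3-fold.
Codon 9 GUA (Val): third position 4-fold.
Four-fold degenerate third positions: 4.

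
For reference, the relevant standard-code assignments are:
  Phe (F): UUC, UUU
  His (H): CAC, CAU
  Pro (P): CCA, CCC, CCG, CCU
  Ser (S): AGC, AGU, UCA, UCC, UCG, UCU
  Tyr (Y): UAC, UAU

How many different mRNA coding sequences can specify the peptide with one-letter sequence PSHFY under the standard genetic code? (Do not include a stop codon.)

192

Pro: 4 codons.
Ser: 6 codons.
His: 2 codons.
Phe: 2 codons.
Tyr: 2 codons.
4 × 6 × 2 × 2 × 2 = 192.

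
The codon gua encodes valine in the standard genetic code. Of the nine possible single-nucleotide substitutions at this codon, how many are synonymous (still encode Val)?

3

Position 1: none → 0 synonymous.
Position 2: none → 0 synonymous.
Position 3: GUU, GUC, GUG → 3 synonymous.
Total: 0 + 0 + 3 = 3.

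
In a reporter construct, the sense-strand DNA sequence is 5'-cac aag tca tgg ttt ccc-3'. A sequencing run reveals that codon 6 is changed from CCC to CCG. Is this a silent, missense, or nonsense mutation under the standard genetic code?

silent

Position 18 falls in codon 6: CCC → Pro.
After the substitution the codon is CCG → Pro.
Both encode Pro, so the change is synonymous.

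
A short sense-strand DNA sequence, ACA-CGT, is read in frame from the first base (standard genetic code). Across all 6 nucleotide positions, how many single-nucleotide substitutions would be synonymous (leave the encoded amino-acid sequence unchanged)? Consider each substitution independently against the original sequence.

Codon 1 (ACA, Thr): 3 synonymous substitutions.
Codon 2 (CGT, Arg): 3 synonymous substitutions.
Total: 3 + 3 = 6.

6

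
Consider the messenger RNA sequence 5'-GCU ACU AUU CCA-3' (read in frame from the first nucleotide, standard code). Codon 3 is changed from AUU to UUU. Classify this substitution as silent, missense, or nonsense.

Position 7 falls in codon 3: AUU → Ile.
After the substitution the codon is UUU → Phe.
Ile ≠ Phe, so this is a missense mutation.

missense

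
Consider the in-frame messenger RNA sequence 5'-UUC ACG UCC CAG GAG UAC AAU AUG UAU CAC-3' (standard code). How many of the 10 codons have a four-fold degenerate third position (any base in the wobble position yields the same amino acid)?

Codon 1 UUC (Phe): third position 2-fold.
Codon 2 ACG (Thr): third position 4-fold.
Codon 3 UCC (Ser): third position 4-fold.
Codon 4 CAG (Gln): third position 2-fold.
Codon 5 GAG (Glu): third position 2-fold.
Codon 6 UAC (Tyr): third position 2-fold.
Codon 7 AAU (Asn): third position 2-fold.
Codon 8 AUG (Met): third position 1-fold.
Codon 9 UAU (Tyr): third position 2-fold.
Codon 10 CAC (His): third position 2-fold.
Four-fold degenerate third positions: 2.

2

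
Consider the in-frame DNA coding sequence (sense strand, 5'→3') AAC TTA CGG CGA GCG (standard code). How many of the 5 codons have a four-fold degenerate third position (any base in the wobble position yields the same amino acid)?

Codon 1 AAC (Asn): third position 2-fold.
Codon 2 TTA (Leu): third position 2-fold.
Codon 3 CGG (Arg): third position 4-fold.
Codon 4 CGA (Arg): third position 4-fold.
Codon 5 GCG (Ala): third position 4-fold.
Four-fold degenerate third positions: 3.

3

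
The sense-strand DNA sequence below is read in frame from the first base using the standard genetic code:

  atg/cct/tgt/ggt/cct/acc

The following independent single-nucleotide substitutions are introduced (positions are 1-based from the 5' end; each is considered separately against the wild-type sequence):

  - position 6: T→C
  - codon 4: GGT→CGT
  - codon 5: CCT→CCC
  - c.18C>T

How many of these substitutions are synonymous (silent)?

Codon 2: CCT (Pro) → CCC (Pro) — synonymous.
Codon 4: GGT (Gly) → CGT (Arg) — missense.
Codon 5: CCT (Pro) → CCC (Pro) — synonymous.
Codon 6: ACC (Thr) → ACT (Thr) — synonymous.
Synonymous: 3 of 4.

3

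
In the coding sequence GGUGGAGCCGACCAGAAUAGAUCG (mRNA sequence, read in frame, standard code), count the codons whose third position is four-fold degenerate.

4

Codon 1 GGU (Gly): third position 4-fold.
Codon 2 GGA (Gly): third position 4-fold.
Codon 3 GCC (Ala): third position 4-fold.
Codon 4 GAC (Asp): third position 2-fold.
Codon 5 CAG (Gln): third position 2-fold.
Codon 6 AAU (Asn): third position 2-fold.
Codon 7 AGA (Arg): third position 2-fold.
Codon 8 UCG (Ser): third position 4-fold.
Four-fold degenerate third positions: 4.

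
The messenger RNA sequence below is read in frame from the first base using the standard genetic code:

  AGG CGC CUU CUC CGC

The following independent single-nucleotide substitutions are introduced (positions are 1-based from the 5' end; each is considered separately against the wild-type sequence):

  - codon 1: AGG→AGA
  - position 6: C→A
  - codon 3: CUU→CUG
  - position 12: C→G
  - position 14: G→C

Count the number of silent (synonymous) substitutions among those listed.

4

Codon 1: AGG (Arg) → AGA (Arg) — synonymous.
Codon 2: CGC (Arg) → CGA (Arg) — synonymous.
Codon 3: CUU (Leu) → CUG (Leu) — synonymous.
Codon 4: CUC (Leu) → CUG (Leu) — synonymous.
Codon 5: CGC (Arg) → CCC (Pro) — missense.
Synonymous: 4 of 5.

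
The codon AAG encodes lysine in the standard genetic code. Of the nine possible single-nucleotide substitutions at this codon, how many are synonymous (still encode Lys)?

Position 1: none → 0 synonymous.
Position 2: none → 0 synonymous.
Position 3: AAA → 1 synonymous.
Total: 0 + 0 + 1 = 1.

1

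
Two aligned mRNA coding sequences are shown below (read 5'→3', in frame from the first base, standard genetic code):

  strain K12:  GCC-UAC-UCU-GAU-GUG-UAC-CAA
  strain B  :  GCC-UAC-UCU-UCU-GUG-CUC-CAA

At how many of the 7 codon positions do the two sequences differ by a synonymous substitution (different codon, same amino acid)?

0

Codon 1: GCC Ala / GCC Ala — identical.
Codon 2: UAC Tyr / UAC Tyr — identical.
Codon 3: UCU Ser / UCU Ser — identical.
Codon 4: GAU Asp / UCU Ser — nonsynonymous.
Codon 5: GUG Val / GUG Val — identical.
Codon 6: UAC Tyr / CUC Leu — nonsynonymous.
Codon 7: CAA Gln / CAA Gln — identical.
Synonymous differences: 0.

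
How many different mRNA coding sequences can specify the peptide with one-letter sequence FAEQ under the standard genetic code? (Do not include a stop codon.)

Phe: 2 codons.
Ala: 4 codons.
Glu: 2 codons.
Gln: 2 codons.
2 × 4 × 2 × 2 = 32.

32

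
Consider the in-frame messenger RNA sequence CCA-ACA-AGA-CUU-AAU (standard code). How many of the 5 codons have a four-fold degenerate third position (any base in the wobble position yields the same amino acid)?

Codon 1 CCA (Pro): third position 4-fold.
Codon 2 ACA (Thr): third position 4-fold.
Codon 3 AGA (Arg): third position 2-fold.
Codon 4 CUU (Leu): third position 4-fold.
Codon 5 AAU (Asn): third position 2-fold.
Four-fold degenerate third positions: 3.

3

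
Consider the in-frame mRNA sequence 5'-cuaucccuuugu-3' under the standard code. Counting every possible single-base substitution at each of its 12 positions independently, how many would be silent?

11

Codon 1 (CUA, Leu): 4 synonymous substitutions.
Codon 2 (UCC, Ser): 3 synonymous substitutions.
Codon 3 (CUU, Leu): 3 synonymous substitutions.
Codon 4 (UGU, Cys): 1 synonymous substitution.
Total: 4 + 3 + 3 + 1 = 11.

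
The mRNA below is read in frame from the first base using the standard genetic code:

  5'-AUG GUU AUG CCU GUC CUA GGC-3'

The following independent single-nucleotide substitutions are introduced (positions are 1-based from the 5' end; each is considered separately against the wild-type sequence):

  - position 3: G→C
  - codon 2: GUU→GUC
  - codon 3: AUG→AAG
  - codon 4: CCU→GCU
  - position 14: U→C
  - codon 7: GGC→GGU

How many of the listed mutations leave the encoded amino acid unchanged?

2

Codon 1: AUG (Met) → AUC (Ile) — missense.
Codon 2: GUU (Val) → GUC (Val) — synonymous.
Codon 3: AUG (Met) → AAG (Lys) — missense.
Codon 4: CCU (Pro) → GCU (Ala) — missense.
Codon 5: GUC (Val) → GCC (Ala) — missense.
Codon 7: GGC (Gly) → GGU (Gly) — synonymous.
Synonymous: 2 of 6.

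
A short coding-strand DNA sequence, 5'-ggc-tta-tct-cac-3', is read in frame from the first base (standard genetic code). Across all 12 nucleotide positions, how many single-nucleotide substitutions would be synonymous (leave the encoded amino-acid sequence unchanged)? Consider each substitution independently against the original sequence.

9

Codon 1 (GGC, Gly): 3 synonymous substitutions.
Codon 2 (TTA, Leu): 2 synonymous substitutions.
Codon 3 (TCT, Ser): 3 synonymous substitutions.
Codon 4 (CAC, His): 1 synonymous substitution.
Total: 3 + 2 + 3 + 1 = 9.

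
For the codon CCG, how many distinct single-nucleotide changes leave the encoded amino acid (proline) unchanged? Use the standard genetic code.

3

Position 1: none → 0 synonymous.
Position 2: none → 0 synonymous.
Position 3: CCU, CCC, CCA → 3 synonymous.
Total: 0 + 0 + 3 = 3.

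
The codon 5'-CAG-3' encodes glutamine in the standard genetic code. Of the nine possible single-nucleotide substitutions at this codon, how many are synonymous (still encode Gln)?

Position 1: none → 0 synonymous.
Position 2: none → 0 synonymous.
Position 3: CAA → 1 synonymous.
Total: 0 + 0 + 1 = 1.

1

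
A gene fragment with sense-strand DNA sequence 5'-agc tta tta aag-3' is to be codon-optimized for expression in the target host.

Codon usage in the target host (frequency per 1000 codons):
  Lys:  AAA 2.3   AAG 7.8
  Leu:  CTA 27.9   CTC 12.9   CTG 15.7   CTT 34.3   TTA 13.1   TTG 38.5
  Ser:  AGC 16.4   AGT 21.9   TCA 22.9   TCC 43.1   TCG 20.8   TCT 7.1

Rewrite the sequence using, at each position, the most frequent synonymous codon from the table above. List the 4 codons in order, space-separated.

Codon 1 (Ser): best is TCC at 43.1.
Codon 2 (Leu): best is TTG at 38.5.
Codon 3 (Leu): best is TTG at 38.5.
Codon 4 (Lys): best is AAG at 7.8.

TCC TTG TTG AAG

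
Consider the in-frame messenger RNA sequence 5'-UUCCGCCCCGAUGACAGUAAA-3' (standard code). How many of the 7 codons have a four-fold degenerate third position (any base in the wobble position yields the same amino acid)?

Codon 1 UUC (Phe): third position 2-fold.
Codon 2 CGC (Arg): third position 4-fold.
Codon 3 CCC (Pro): third position 4-fold.
Codon 4 GAU (Asp): third position 2-fold.
Codon 5 GAC (Asp): third position 2-fold.
Codon 6 AGU (Ser): third position 2-fold.
Codon 7 AAA (Lys): third position 2-fold.
Four-fold degenerate third positions: 2.

2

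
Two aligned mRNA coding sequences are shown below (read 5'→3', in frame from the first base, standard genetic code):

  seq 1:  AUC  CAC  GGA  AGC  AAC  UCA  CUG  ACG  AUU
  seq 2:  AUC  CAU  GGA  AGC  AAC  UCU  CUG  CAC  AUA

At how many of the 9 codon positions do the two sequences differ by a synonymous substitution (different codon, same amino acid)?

Codon 1: AUC Ile / AUC Ile — identical.
Codon 2: CAC His / CAU His — synonymous.
Codon 3: GGA Gly / GGA Gly — identical.
Codon 4: AGC Ser / AGC Ser — identical.
Codon 5: AAC Asn / AAC Asn — identical.
Codon 6: UCA Ser / UCU Ser — synonymous.
Codon 7: CUG Leu / CUG Leu — identical.
Codon 8: ACG Thr / CAC His — nonsynonymous.
Codon 9: AUU Ile / AUA Ile — synonymous.
Synonymous differences: 3.

3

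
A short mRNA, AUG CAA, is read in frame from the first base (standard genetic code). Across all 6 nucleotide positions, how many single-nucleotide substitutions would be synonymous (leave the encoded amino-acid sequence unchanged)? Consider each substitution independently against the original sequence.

Codon 1 (AUG, Met): 0 synonymous substitutions.
Codon 2 (CAA, Gln): 1 synonymous substitution.
Total: 0 + 1 = 1.

1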